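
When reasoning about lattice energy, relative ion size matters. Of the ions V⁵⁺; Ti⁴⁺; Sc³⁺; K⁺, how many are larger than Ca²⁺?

All of these have 18 electrons (isoelectronic). With the same electron cloud, the ion with the most protons pulls it in tightest. Nuclear charges: V⁵⁺ (Z=23), Ti⁴⁺ (Z=22), Sc³⁺ (Z=21), Ca²⁺ (Z=20), K⁺ (Z=19). Highest Z is smallest.
Overall: V⁵⁺ < Ti⁴⁺ < Sc³⁺ < Ca²⁺ < K⁺. Ca²⁺ has 3 below it and 1 above. So 1 is larger.

1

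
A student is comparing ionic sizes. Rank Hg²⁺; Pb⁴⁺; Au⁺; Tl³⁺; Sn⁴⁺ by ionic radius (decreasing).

Au⁺ > Hg²⁺ > Tl³⁺ > Pb⁴⁺ > Sn⁴⁺

First list Z and electron count for each: Sn⁴⁺ has 46 e⁻ (Z=50), Pb⁴⁺ has 78 e⁻ (Z=82), Tl³⁺ has 78 e⁻ (Z=81), Hg²⁺ has 78 e⁻ (Z=80), Au⁺ has 78 e⁻ (Z=79). Sn⁴⁺ < Pb⁴⁺ (same group, 1 shell fewer); Pb⁴⁺ < Tl³⁺ (both 78 e⁻, Z=82>81); Tl³⁺ < Hg²⁺ (isoelectronic, higher Z=81 is smaller); Hg²⁺ < Au⁺ (both 78 e⁻, Z=80>79).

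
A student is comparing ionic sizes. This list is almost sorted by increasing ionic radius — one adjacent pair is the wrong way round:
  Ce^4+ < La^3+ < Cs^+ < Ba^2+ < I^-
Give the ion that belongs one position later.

Scanning neighbour by neighbour, only Cs^+/Ba^2+ violates a trend: Ba^2+ and Cs^+ share 54 electrons; the higher nuclear charge on Ba (Z=56) contracts it more, so Ba^2+ < Cs^+. That makes Cs^+ the one sitting a position early relative to where it belongs.

Cs^+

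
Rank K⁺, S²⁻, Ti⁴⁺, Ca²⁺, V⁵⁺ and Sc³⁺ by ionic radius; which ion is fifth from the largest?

Ti⁴⁺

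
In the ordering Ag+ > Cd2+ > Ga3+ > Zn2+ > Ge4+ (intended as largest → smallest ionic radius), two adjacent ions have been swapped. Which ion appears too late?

Zn2+

Compare adjacent ions: both have 28 electrons but Z(Ga)=31 > Z(Zn)=30, so Ga3+ should be the smaller of the two — yet in this decreasing list Ga3+ sits before Zn2+. Nothing else is reversed, so Zn2+ should move one place to the left.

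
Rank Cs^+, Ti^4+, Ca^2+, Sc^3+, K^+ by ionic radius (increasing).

First list Z and electron count for each: Ti^4+ has 18 e⁻ (Z=22), Sc^3+ has 18 e⁻ (Z=21), Ca^2+ has 18 e⁻ (Z=20), K^+ has 18 e⁻ (Z=19), Cs^+ has 54 e⁻ (Z=55). Ti^4+ < Sc^3+ (isoelectronic, higher Z=22 is smaller); Sc^3+ < Ca^2+ (both 18 e⁻, Z=21>20); Ca^2+ < K^+ (both 18 e⁻, Z=20>19); K^+ < Cs^+ (same group, period 4 vs 6).

Ti^4+ < Sc^3+ < Ca^2+ < K^+ < Cs^+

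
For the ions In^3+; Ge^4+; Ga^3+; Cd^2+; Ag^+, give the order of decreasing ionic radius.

Ge^4+ has 28 e⁻ (Z=32), Ga^3+ has 28 e⁻ (Z=31), In^3+ has 46 e⁻ (Z=49), Cd^2+ has 46 e⁻ (Z=48), Ag^+ has 46 e⁻ (Z=47). Ge^4+ < Ga^3+ (both 28 e⁻, Z=32>31); Ga^3+ < In^3+ (same group, 1 shell fewer); In^3+ < Cd^2+ (both 46 e⁻, Z=49>48); Cd^2+ < Ag^+ (both 46 e⁻, Z=48>47).

Ag^+ > Cd^2+ > In^3+ > Ga^3+ > Ge^4+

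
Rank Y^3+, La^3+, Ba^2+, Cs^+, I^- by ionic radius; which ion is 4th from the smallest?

Tabulating Z and e⁻: Y^3+ has 36 e⁻ (Z=39), La^3+ has 54 e⁻ (Z=57), Ba^2+ has 54 e⁻ (Z=56), Cs^+ has 54 e⁻ (Z=55), I^- has 54 e⁻ (Z=53). Y^3+ < La^3+ (same group, period 5 vs 6); La^3+ < Ba^2+ (both 54 e⁻, Z=57>56); Ba^2+ < Cs^+ (isoelectronic, higher Z=56 is smaller); Cs^+ < I^- (both 54 e⁻, Z=55>53).
Full ascending order: Y^3+ < La^3+ < Ba^2+ < Cs^+ < I^-. Counting from the smallest, position 4 is Cs^+.

Cs^+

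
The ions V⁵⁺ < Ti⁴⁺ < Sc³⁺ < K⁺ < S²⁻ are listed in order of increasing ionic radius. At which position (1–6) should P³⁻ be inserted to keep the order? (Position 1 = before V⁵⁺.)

These species are isoelectronic with 18 electrons. The only difference is the number of protons: V⁵⁺ (Z=23), Ti⁴⁺ (Z=22), Sc³⁺ (Z=21), K⁺ (Z=19), S²⁻ (Z=16), P³⁻ (Z=15). The strongest nuclear pull (V⁵⁺) gives the smallest ion.
Putting P³⁻ in gives V⁵⁺ < Ti⁴⁺ < Sc³⁺ < K⁺ < S²⁻ < P³⁻; it lands at slot 6.

6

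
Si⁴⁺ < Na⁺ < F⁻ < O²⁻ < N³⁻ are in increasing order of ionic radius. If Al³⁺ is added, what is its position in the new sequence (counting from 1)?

2

These species are isoelectronic with 10 electrons. The only difference is the number of protons: Si⁴⁺ (Z=14), Al³⁺ (Z=13), Na⁺ (Z=11), F⁻ (Z=9), O²⁻ (Z=8), N³⁻ (Z=7). The strongest nuclear pull (Si⁴⁺) gives the smallest ion.
Putting Al³⁺ in gives Si⁴⁺ < Al³⁺ < Na⁺ < F⁻ < O²⁻ < N³⁻; it lands at slot 2.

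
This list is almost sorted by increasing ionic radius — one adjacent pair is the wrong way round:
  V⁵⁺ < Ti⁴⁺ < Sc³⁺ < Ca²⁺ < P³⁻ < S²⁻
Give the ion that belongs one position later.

Scanning neighbour by neighbour, only P³⁻/S²⁻ violates a trend: S²⁻ and P³⁻ share 18 electrons; the higher nuclear charge on S (Z=16) contracts it more, so S²⁻ < P³⁻. That makes P³⁻ the one sitting a position early relative to where it belongs.

P³⁻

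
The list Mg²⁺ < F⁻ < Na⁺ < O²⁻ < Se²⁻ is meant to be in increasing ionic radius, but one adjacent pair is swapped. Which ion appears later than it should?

Scanning neighbour by neighbour, only F⁻/Na⁺ violates a trend: Na⁺ and F⁻ share 10 electrons; the higher nuclear charge on Na (Z=11) contracts it more, so Na⁺ < F⁻. That makes Na⁺ the one sitting a position late relative to where it belongs.

Na⁺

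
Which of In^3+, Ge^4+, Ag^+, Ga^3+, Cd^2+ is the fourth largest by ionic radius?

Ga^3+

First list Z and electron count for each: Ge^4+ has 28 e⁻ (Z=32), Ga^3+ has 28 e⁻ (Z=31), In^3+ has 46 e⁻ (Z=49), Cd^2+ has 46 e⁻ (Z=48), Ag^+ has 46 e⁻ (Z=47). Ge^4+ < Ga^3+ (both 28 e⁻, Z=32>31); Ga^3+ < In^3+ (same group, period 4 vs 5); In^3+ < Cd^2+ (isoelectronic, higher Z=49 is smaller); Cd^2+ < Ag^+ (isoelectronic, higher Z=48 is smaller).
That gives Ge^4+ < Ga^3+ < In^3+ < Cd^2+ < Ag^+. From the largest end, number 4 is Ga^3+.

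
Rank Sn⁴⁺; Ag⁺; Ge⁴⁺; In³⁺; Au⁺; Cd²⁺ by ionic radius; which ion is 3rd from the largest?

Cd²⁺

Work out protons and electrons: Ge⁴⁺ has 28 e⁻ (Z=32), Sn⁴⁺ has 46 e⁻ (Z=50), In³⁺ has 46 e⁻ (Z=49), Cd²⁺ has 46 e⁻ (Z=48), Ag⁺ has 46 e⁻ (Z=47), Au⁺ has 78 e⁻ (Z=79). Ge⁴⁺ < Sn⁴⁺ (same group, period 4 vs 5); Sn⁴⁺ < In³⁺ (isoelectronic, higher Z=50 is smaller); In³⁺ < Cd²⁺ (isoelectronic, higher Z=49 is smaller); Cd²⁺ < Ag⁺ (both 46 e⁻, Z=48>47); Ag⁺ < Au⁺ (same group, 1 shell fewer).
Full ascending order: Ge⁴⁺ < Sn⁴⁺ < In³⁺ < Cd²⁺ < Ag⁺ < Au⁺. Counting from the largest, position 3 is Cd²⁺.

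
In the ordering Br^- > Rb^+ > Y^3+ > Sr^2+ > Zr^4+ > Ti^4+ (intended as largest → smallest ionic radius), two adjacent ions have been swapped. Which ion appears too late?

Sr^2+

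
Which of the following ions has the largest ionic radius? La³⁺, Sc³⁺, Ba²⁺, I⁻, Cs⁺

I⁻

First list Z and electron count for each: Sc³⁺: 18 e⁻, Z=21, La³⁺: 54 e⁻, Z=57, Ba²⁺: 54 e⁻, Z=56, Cs⁺: 54 e⁻, Z=55, I⁻: 54 e⁻, Z=53. Sc³⁺ < La³⁺ (same group, period 4 vs 6); La³⁺ < Ba²⁺ (both 54 e⁻, Z=57>56); Ba²⁺ < Cs⁺ (isoelectronic, higher Z=56 is smaller); Cs⁺ < I⁻ (both 54 e⁻, Z=55>53).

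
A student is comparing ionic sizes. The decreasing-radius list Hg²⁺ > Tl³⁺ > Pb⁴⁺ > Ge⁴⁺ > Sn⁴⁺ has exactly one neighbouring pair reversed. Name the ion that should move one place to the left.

Sn⁴⁺

Compare adjacent ions: Ge⁴⁺ and Sn⁴⁺ are in one column with the same charge; the lighter period-4 ion has one fewer shell and is smaller — yet in this decreasing list Ge⁴⁺ sits before Sn⁴⁺. Nothing else is reversed, so Sn⁴⁺ should move one place to the left.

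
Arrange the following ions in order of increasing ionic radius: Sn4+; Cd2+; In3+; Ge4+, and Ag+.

Ge4+ < Sn4+ < In3+ < Cd2+ < Ag+

Electron counts and nuclear charges: Ge4+ has 28 e⁻ (Z=32), Sn4+ has 46 e⁻ (Z=50), In3+ has 46 e⁻ (Z=49), Cd2+ has 46 e⁻ (Z=48), Ag+ has 46 e⁻ (Z=47). Ge4+ < Sn4+ (same group, period 4 vs 5); Sn4+ < In3+ (both 46 e⁻, Z=50>49); In3+ < Cd2+ (isoelectronic, higher Z=49 is smaller); Cd2+ < Ag+ (both 46 e⁻, Z=48>47).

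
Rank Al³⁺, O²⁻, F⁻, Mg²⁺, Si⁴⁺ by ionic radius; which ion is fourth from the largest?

Al³⁺

All of these have 10 electrons (isoelectronic). With the same electron cloud, the ion with the most protons pulls it in tightest. Nuclear charges: Si⁴⁺ (Z=14), Al³⁺ (Z=13), Mg²⁺ (Z=12), F⁻ (Z=9), O²⁻ (Z=8). Highest Z is smallest.
That gives Si⁴⁺ < Al³⁺ < Mg²⁺ < F⁻ < O²⁻. From the largest end, number 4 is Al³⁺.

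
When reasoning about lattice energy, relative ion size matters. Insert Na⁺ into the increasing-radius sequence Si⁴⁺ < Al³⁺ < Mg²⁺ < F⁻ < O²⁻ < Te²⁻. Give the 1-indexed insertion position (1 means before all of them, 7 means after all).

Si⁴⁺ (Z=14, 10 e⁻), Al³⁺ (Z=13, 10 e⁻), Mg²⁺ (Z=12, 10 e⁻), Na⁺ (Z=11, 10 e⁻), F⁻ (Z=9, 10 e⁻), O²⁻ (Z=8, 10 e⁻), Te²⁻ (Z=52, 54 e⁻). Si⁴⁺ < Al³⁺ (isoelectronic, higher Z=14 is smaller); Al³⁺ < Mg²⁺ (both 10 e⁻, Z=13>12); Mg²⁺ < Na⁺ (both 10 e⁻, Z=12>11); Na⁺ < F⁻ (both 10 e⁻, Z=11>9); F⁻ < O²⁻ (both 10 e⁻, Z=9>8); O²⁻ < Te²⁻ (same group, 3 shells fewer).
The complete sequence is Si⁴⁺ < Al³⁺ < Mg²⁺ < Na⁺ < F⁻ < O²⁻ < Te²⁻. Na⁺ sits at position 4.

4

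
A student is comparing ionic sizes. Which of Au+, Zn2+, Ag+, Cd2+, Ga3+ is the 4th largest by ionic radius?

Work out protons and electrons: Ga3+: 28 e⁻, Z=31, Zn2+: 28 e⁻, Z=30, Cd2+: 46 e⁻, Z=48, Ag+: 46 e⁻, Z=47, Au+: 78 e⁻, Z=79. Ga3+ < Zn2+ (isoelectronic, higher Z=31 is smaller); Zn2+ < Cd2+ (same group, 1 shell fewer); Cd2+ < Ag+ (isoelectronic, higher Z=48 is smaller); Ag+ < Au+ (same group, 1 shell fewer).
Ordering: Ga3+ < Zn2+ < Cd2+ < Ag+ < Au+. The 4th largest is Zn2+.

Zn2+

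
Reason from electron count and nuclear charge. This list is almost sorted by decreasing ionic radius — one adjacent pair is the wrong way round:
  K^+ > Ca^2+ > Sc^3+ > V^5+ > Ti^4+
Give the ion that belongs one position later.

Compare adjacent ions: V^5+ and Ti^4+ share 18 electrons; the higher nuclear charge on V (Z=23) contracts it more, so V^5+ < Ti^4+ — yet in this decreasing list V^5+ sits before Ti^4+. Nothing else is reversed, so V^5+ should move one place to the right.

V^5+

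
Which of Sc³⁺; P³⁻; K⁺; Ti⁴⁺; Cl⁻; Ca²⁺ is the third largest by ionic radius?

K⁺

Each ion has 18 electrons. The ranking follows nuclear charge in reverse — greater Z gives a smaller radius. Ti⁴⁺ (Z=22), Sc³⁺ (Z=21), Ca²⁺ (Z=20), K⁺ (Z=19), Cl⁻ (Z=17), P³⁻ (Z=15).
Ordering: Ti⁴⁺ < Sc³⁺ < Ca²⁺ < K⁺ < Cl⁻ < P³⁻. The third largest is K⁺.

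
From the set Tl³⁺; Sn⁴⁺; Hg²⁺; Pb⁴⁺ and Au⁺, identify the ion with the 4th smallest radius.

Hg²⁺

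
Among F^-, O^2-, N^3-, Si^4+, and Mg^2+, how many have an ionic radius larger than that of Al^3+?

4

These species are isoelectronic with 10 electrons. The only difference is the number of protons: Si^4+ (Z=14), Al^3+ (Z=13), Mg^2+ (Z=12), F^- (Z=9), O^2- (Z=8), N^3- (Z=7). The strongest nuclear pull (Si^4+) gives the smallest ion.
Relative to Al^3+, the ions that are larger are Mg^2+, F^-, O^2-, N^3-. Count: 4.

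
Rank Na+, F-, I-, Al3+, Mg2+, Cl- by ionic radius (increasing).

Al3+ has 10 e⁻ (Z=13), Mg2+ has 10 e⁻ (Z=12), Na+ has 10 e⁻ (Z=11), F- has 10 e⁻ (Z=9), Cl- has 18 e⁻ (Z=17), I- has 54 e⁻ (Z=53). Al3+ < Mg2+ (isoelectronic, higher Z=13 is smaller); Mg2+ < Na+ (both 10 e⁻, Z=12>11); Na+ < F- (isoelectronic, higher Z=11 is smaller); F- < Cl- (same group, period 2 vs 3); Cl- < I- (same group, 2 shells fewer).

Al3+ < Mg2+ < Na+ < F- < Cl- < I-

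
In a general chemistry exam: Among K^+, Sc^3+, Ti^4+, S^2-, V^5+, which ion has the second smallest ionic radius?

Ti^4+

All of these have 18 electrons (isoelectronic). With the same electron cloud, the ion with the most protons pulls it in tightest. Nuclear charges: V^5+ (Z=23), Ti^4+ (Z=22), Sc^3+ (Z=21), K^+ (Z=19), S^2- (Z=16). Highest Z is smallest.
Ordering: V^5+ < Ti^4+ < Sc^3+ < K^+ < S^2-. The second smallest is Ti^4+.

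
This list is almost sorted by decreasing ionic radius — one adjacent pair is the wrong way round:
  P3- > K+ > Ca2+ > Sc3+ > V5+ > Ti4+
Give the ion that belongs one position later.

Compare adjacent ions: both have 18 electrons but Z(V)=23 > Z(Ti)=22, so V5+ should be the smaller of the two — yet in this decreasing list V5+ sits before Ti4+. Nothing else is reversed, so V5+ should move one place to the right.

V5+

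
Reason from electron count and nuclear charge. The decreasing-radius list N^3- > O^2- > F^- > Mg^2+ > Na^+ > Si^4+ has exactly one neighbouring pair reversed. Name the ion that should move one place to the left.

Na^+

The pair Mg^2+, Na^+ is the wrong way round — Mg^2+ and Na^+ share 10 electrons; the higher nuclear charge on Mg (Z=12) contracts it more, so Mg^2+ < Na^+. All other adjacent pairs agree with periodic trends, so Na^+ is the misplaced ion.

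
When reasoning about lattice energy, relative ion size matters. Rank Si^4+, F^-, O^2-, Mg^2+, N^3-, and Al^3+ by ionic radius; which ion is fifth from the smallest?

O^2-

Each ion has 10 electrons. The ranking follows nuclear charge in reverse — greater Z gives a smaller radius. Si^4+ (Z=14), Al^3+ (Z=13), Mg^2+ (Z=12), F^- (Z=9), O^2- (Z=8), N^3- (Z=7).
So the order is Si^4+ < Al^3+ < Mg^2+ < F^- < O^2- < N^3-; the 5th-smallest ion is O^2-.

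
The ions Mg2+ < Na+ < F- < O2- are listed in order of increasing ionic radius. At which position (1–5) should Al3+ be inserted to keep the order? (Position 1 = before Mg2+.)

1

Isoelectronic series (10 e⁻ each). Size is set by nuclear charge: more protons means a smaller ion. Al3+ (Z=13), Mg2+ (Z=12), Na+ (Z=11), F- (Z=9), O2- (Z=8).
The complete sequence is Al3+ < Mg2+ < Na+ < F- < O2-. Al3+ sits at position 1.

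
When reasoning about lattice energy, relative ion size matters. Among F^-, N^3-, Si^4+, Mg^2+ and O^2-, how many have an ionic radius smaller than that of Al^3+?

1

All of these have 10 electrons (isoelectronic). With the same electron cloud, the ion with the most protons pulls it in tightest. Nuclear charges: Si^4+ (Z=14), Al^3+ (Z=13), Mg^2+ (Z=12), F^- (Z=9), O^2- (Z=8), N^3- (Z=7). Highest Z is smallest.
Relative to Al^3+, the ions that are smaller are Si^4+. Count: 1.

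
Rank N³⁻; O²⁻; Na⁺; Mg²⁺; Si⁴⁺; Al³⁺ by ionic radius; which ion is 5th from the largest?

Al³⁺

These species are isoelectronic with 10 electrons. The only difference is the number of protons: Si⁴⁺ (Z=14), Al³⁺ (Z=13), Mg²⁺ (Z=12), Na⁺ (Z=11), O²⁻ (Z=8), N³⁻ (Z=7). The strongest nuclear pull (Si⁴⁺) gives the smallest ion.
So the order is Si⁴⁺ < Al³⁺ < Mg²⁺ < Na⁺ < O²⁻ < N³⁻; the 5th-largest ion is Al³⁺.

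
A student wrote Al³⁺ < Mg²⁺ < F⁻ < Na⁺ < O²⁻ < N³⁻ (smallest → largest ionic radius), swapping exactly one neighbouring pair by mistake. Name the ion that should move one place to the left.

Na⁺

Compare adjacent ions: Na⁺ and F⁻ share 10 electrons; the higher nuclear charge on Na (Z=11) contracts it more, so Na⁺ < F⁻ — yet in this increasing list F⁻ sits before Na⁺. Nothing else is reversed, so Na⁺ should move one place to the left.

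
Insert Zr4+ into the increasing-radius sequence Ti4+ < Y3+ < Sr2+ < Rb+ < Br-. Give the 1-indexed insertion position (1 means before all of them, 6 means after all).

First list Z and electron count for each: Ti4+ (Z=22, 18 e⁻), Zr4+ (Z=40, 36 e⁻), Y3+ (Z=39, 36 e⁻), Sr2+ (Z=38, 36 e⁻), Rb+ (Z=37, 36 e⁻), Br- (Z=35, 36 e⁻). Ti4+ < Zr4+ (same group, period 4 vs 5); Zr4+ < Y3+ (both 36 e⁻, Z=40>39); Y3+ < Sr2+ (isoelectronic, higher Z=39 is smaller); Sr2+ < Rb+ (isoelectronic, higher Z=38 is smaller); Rb+ < Br- (isoelectronic, higher Z=37 is smaller).
With Zr4+ included the full order is Ti4+ < Zr4+ < Y3+ < Sr2+ < Rb+ < Br-, so it takes position 2.

2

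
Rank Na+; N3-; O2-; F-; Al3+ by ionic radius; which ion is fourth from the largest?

Each ion has 10 electrons. The ranking follows nuclear charge in reverse — greater Z gives a smaller radius. Al3+ (Z=13), Na+ (Z=11), F- (Z=9), O2- (Z=8), N3- (Z=7).
Full ascending order: Al3+ < Na+ < F- < O2- < N3-. Counting from the largest, position 4 is Na+.

Na+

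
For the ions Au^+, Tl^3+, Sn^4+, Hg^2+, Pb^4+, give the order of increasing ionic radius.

Work out protons and electrons: Sn^4+ has 46 e⁻ (Z=50), Pb^4+ has 78 e⁻ (Z=82), Tl^3+ has 78 e⁻ (Z=81), Hg^2+ has 78 e⁻ (Z=80), Au^+ has 78 e⁻ (Z=79). Sn^4+ < Pb^4+ (same group, 1 shell fewer); Pb^4+ < Tl^3+ (both 78 e⁻, Z=82>81); Tl^3+ < Hg^2+ (isoelectronic, higher Z=81 is smaller); Hg^2+ < Au^+ (isoelectronic, higher Z=80 is smaller).

Sn^4+ < Pb^4+ < Tl^3+ < Hg^2+ < Au^+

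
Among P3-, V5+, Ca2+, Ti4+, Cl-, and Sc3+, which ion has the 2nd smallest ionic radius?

Ti4+

Each ion has 18 electrons. The ranking follows nuclear charge in reverse — greater Z gives a smaller radius. V5+ (Z=23), Ti4+ (Z=22), Sc3+ (Z=21), Ca2+ (Z=20), Cl- (Z=17), P3- (Z=15).
That gives V5+ < Ti4+ < Sc3+ < Ca2+ < Cl- < P3-. From the smallest end, number 2 is Ti4+.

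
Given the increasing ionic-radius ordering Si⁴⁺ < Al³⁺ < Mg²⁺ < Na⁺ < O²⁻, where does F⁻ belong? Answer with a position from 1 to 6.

Each ion has 10 electrons. The ranking follows nuclear charge in reverse — greater Z gives a smaller radius. Si⁴⁺ (Z=14), Al³⁺ (Z=13), Mg²⁺ (Z=12), Na⁺ (Z=11), F⁻ (Z=9), O²⁻ (Z=8).
Merged order: Si⁴⁺ < Al³⁺ < Mg²⁺ < Na⁺ < F⁻ < O²⁻ — F⁻ is number 5.

5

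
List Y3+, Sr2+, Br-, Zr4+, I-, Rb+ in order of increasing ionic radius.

Zr4+ < Y3+ < Sr2+ < Rb+ < Br- < I-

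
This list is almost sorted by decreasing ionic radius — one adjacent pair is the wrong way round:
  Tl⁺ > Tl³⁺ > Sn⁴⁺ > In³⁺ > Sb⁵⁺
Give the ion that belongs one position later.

Sn⁴⁺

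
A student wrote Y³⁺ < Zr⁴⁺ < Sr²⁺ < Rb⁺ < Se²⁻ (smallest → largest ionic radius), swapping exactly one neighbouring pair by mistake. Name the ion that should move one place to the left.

Scanning neighbour by neighbour, only Y³⁺/Zr⁴⁺ violates a trend: they are isoelectronic (36 e⁻) and Zr has more protons than Y (40 vs 39), making Zr⁴⁺ smaller. That makes Zr⁴⁺ the one sitting a position late relative to where it belongs.

Zr⁴⁺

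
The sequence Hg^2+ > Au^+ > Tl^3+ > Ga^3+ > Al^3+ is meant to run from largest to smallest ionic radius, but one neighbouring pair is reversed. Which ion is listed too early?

Hg^2+

Check each adjacent pair. Hg^2+ and Au^+ are reversed: both have 78 electrons but Z(Hg)=80 > Z(Au)=79, so Hg^2+ should be the smaller of the two. No other neighbouring pair contradicts the periodic trends, so Hg^2+ is the ion listed too early.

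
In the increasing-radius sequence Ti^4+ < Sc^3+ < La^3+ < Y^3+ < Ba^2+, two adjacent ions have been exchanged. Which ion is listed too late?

Y^3+

The pair La^3+, Y^3+ is the wrong way round — both in group 3 with the same charge; Y^3+ (period 5) has the smaller radius. All other adjacent pairs agree with periodic trends, so Y^3+ is the misplaced ion.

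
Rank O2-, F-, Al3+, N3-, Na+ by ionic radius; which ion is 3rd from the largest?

F-

Each ion has 10 electrons. The ranking follows nuclear charge in reverse — greater Z gives a smaller radius. Al3+ (Z=13), Na+ (Z=11), F- (Z=9), O2- (Z=8), N3- (Z=7).
Full ascending order: Al3+ < Na+ < F- < O2- < N3-. Counting from the largest, position 3 is F-.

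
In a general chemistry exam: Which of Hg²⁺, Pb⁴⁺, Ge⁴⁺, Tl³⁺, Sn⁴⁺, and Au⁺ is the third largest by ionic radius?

Ge⁴⁺ (Z=32, 28 e⁻), Sn⁴⁺ (Z=50, 46 e⁻), Pb⁴⁺ (Z=82, 78 e⁻), Tl³⁺ (Z=81, 78 e⁻), Hg²⁺ (Z=80, 78 e⁻), Au⁺ (Z=79, 78 e⁻). Ge⁴⁺ < Sn⁴⁺ (same group, period 4 vs 5); Sn⁴⁺ < Pb⁴⁺ (same group, period 5 vs 6); Pb⁴⁺ < Tl³⁺ (isoelectronic, higher Z=82 is smaller); Tl³⁺ < Hg²⁺ (isoelectronic, higher Z=81 is smaller); Hg²⁺ < Au⁺ (isoelectronic, higher Z=80 is smaller).
Ordering: Ge⁴⁺ < Sn⁴⁺ < Pb⁴⁺ < Tl³⁺ < Hg²⁺ < Au⁺. The third largest is Tl³⁺.

Tl³⁺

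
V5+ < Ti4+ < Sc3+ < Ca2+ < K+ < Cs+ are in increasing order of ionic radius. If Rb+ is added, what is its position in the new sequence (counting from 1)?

First list Z and electron count for each: V5+ (Z=23, 18 e⁻), Ti4+ (Z=22, 18 e⁻), Sc3+ (Z=21, 18 e⁻), Ca2+ (Z=20, 18 e⁻), K+ (Z=19, 18 e⁻), Rb+ (Z=37, 36 e⁻), Cs+ (Z=55, 54 e⁻). V5+ < Ti4+ (isoelectronic, higher Z=23 is smaller); Ti4+ < Sc3+ (isoelectronic, higher Z=22 is smaller); Sc3+ < Ca2+ (isoelectronic, higher Z=21 is smaller); Ca2+ < K+ (both 18 e⁻, Z=20>19); K+ < Rb+ (same group, 1 shell fewer); Rb+ < Cs+ (same group, period 5 vs 6).
Merged order: V5+ < Ti4+ < Sc3+ < Ca2+ < K+ < Rb+ < Cs+ — Rb+ is number 6.

6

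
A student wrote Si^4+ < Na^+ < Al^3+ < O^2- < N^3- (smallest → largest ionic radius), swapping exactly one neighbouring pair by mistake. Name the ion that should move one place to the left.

The pair Na^+, Al^3+ is the wrong way round — Al^3+ and Na^+ share 10 electrons; the higher nuclear charge on Al (Z=13) contracts it more, so Al^3+ < Na^+. All other adjacent pairs agree with periodic trends, so Al^3+ is the misplaced ion.

Al^3+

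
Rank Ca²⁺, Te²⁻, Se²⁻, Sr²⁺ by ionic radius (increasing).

Electron counts and nuclear charges: Ca²⁺ (Z=20, 18 e⁻), Sr²⁺ (Z=38, 36 e⁻), Se²⁻ (Z=34, 36 e⁻), Te²⁻ (Z=52, 54 e⁻). Ca²⁺ < Sr²⁺ (same group, period 4 vs 5); Sr²⁺ < Se²⁻ (isoelectronic, higher Z=38 is smaller); Se²⁻ < Te²⁻ (same group, 1 shell fewer).

Ca²⁺ < Sr²⁺ < Se²⁻ < Te²⁻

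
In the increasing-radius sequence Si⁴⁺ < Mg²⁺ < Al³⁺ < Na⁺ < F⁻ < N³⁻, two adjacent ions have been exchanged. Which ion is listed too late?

Al³⁺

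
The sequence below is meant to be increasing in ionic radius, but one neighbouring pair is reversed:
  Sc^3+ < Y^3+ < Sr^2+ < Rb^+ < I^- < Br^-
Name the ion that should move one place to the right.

The pair I^-, Br^- is the wrong way round — Br^- and I^- are in one column with the same charge; the lighter period-4 ion has one fewer shell and is smaller. All other adjacent pairs agree with periodic trends, so I^- is the misplaced ion.

I^-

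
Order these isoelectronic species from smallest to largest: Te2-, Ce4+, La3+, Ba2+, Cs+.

Ce4+ < La3+ < Ba2+ < Cs+ < Te2-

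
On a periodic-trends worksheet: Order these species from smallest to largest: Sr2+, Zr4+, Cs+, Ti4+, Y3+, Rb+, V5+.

Work out protons and electrons: V5+ has 18 e⁻ (Z=23), Ti4+ has 18 e⁻ (Z=22), Zr4+ has 36 e⁻ (Z=40), Y3+ has 36 e⁻ (Z=39), Sr2+ has 36 e⁻ (Z=38), Rb+ has 36 e⁻ (Z=37), Cs+ has 54 e⁻ (Z=55). V5+ < Ti4+ (both 18 e⁻, Z=23>22); Ti4+ < Zr4+ (same group, period 4 vs 5); Zr4+ < Y3+ (isoelectronic, higher Z=40 is smaller); Y3+ < Sr2+ (both 36 e⁻, Z=39>38); Sr2+ < Rb+ (both 36 e⁻, Z=38>37); Rb+ < Cs+ (same group, period 5 vs 6).

V5+ < Ti4+ < Zr4+ < Y3+ < Sr2+ < Rb+ < Cs+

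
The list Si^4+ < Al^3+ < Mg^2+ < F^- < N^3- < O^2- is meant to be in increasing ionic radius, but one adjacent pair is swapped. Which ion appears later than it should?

Compare adjacent ions: both have 10 electrons but Z(O)=8 > Z(N)=7, so O^2- should be the smaller of the two — yet in this increasing list N^3- sits before O^2-. Nothing else is reversed, so O^2- should move one place to the left.

O^2-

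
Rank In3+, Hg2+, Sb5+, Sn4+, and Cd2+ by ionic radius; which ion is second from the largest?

Cd2+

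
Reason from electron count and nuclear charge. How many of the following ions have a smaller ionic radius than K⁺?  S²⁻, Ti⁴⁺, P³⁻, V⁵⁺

Each ion has 18 electrons. The ranking follows nuclear charge in reverse — greater Z gives a smaller radius. V⁵⁺ (Z=23), Ti⁴⁺ (Z=22), K⁺ (Z=19), S²⁻ (Z=16), P³⁻ (Z=15).
Placing each against K⁺: smaller — V⁵⁺, Ti⁴⁺; larger — S²⁻, P³⁻. Count: 2.

2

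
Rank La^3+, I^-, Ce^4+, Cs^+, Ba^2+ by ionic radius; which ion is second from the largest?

Cs^+

Each ion has 54 electrons. The ranking follows nuclear charge in reverse — greater Z gives a smaller radius. Ce^4+ (Z=58), La^3+ (Z=57), Ba^2+ (Z=56), Cs^+ (Z=55), I^- (Z=53).
Full ascending order: Ce^4+ < La^3+ < Ba^2+ < Cs^+ < I^-. Counting from the largest, position 2 is Cs^+.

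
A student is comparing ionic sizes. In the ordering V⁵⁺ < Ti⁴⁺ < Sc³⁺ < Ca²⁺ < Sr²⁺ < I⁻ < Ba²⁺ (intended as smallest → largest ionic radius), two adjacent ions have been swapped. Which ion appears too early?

I⁻

Compare adjacent ions: Ba²⁺ and I⁻ share 54 electrons; the higher nuclear charge on Ba (Z=56) contracts it more, so Ba²⁺ < I⁻ — yet in this increasing list I⁻ sits before Ba²⁺. Nothing else is reversed, so I⁻ should move one place to the right.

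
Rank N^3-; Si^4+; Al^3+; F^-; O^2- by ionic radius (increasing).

Si^4+ < Al^3+ < F^- < O^2- < N^3-

These species are isoelectronic with 10 electrons. The only difference is the number of protons: Si^4+ (Z=14), Al^3+ (Z=13), F^- (Z=9), O^2- (Z=8), N^3- (Z=7). The strongest nuclear pull (Si^4+) gives the smallest ion.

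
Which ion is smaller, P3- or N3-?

These ions sit in one column with identical charge. Each step down the periodic table adds a principal shell, increasing the radius.

N3-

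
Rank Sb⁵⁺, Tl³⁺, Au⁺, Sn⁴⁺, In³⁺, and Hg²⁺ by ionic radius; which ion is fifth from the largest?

Tabulating Z and e⁻: Sb⁵⁺ has 46 e⁻ (Z=51), Sn⁴⁺ has 46 e⁻ (Z=50), In³⁺ has 46 e⁻ (Z=49), Tl³⁺ has 78 e⁻ (Z=81), Hg²⁺ has 78 e⁻ (Z=80), Au⁺ has 78 e⁻ (Z=79). Sb⁵⁺ < Sn⁴⁺ (isoelectronic, higher Z=51 is smaller); Sn⁴⁺ < In³⁺ (isoelectronic, higher Z=50 is smaller); In³⁺ < Tl³⁺ (same group, 1 shell fewer); Tl³⁺ < Hg²⁺ (both 78 e⁻, Z=81>80); Hg²⁺ < Au⁺ (both 78 e⁻, Z=80>79).
Full ascending order: Sb⁵⁺ < Sn⁴⁺ < In³⁺ < Tl³⁺ < Hg²⁺ < Au⁺. Counting from the largest, position 5 is Sn⁴⁺.

Sn⁴⁺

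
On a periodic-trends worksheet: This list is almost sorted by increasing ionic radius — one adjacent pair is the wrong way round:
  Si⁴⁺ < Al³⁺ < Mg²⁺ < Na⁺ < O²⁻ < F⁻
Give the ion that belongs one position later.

The pair O²⁻, F⁻ is the wrong way round — F⁻ and O²⁻ share 10 electrons; the higher nuclear charge on F (Z=9) contracts it more, so F⁻ < O²⁻. All other adjacent pairs agree with periodic trends, so O²⁻ is the misplaced ion.

O²⁻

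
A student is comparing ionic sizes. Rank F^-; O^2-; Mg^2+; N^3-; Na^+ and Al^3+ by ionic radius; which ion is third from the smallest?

Na^+

Each ion has 10 electrons. The ranking follows nuclear charge in reverse — greater Z gives a smaller radius. Al^3+ (Z=13), Mg^2+ (Z=12), Na^+ (Z=11), F^- (Z=9), O^2- (Z=8), N^3- (Z=7).
That gives Al^3+ < Mg^2+ < Na^+ < F^- < O^2- < N^3-. From the smallest end, number 3 is Na^+.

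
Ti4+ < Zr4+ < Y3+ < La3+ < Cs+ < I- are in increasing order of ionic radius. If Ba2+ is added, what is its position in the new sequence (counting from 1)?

Electron counts and nuclear charges: Ti4+ has 18 e⁻ (Z=22), Zr4+ has 36 e⁻ (Z=40), Y3+ has 36 e⁻ (Z=39), La3+ has 54 e⁻ (Z=57), Ba2+ has 54 e⁻ (Z=56), Cs+ has 54 e⁻ (Z=55), I- has 54 e⁻ (Z=53). Ti4+ < Zr4+ (same group, period 4 vs 5); Zr4+ < Y3+ (both 36 e⁻, Z=40>39); Y3+ < La3+ (same group, 1 shell fewer); La3+ < Ba2+ (isoelectronic, higher Z=57 is smaller); Ba2+ < Cs+ (isoelectronic, higher Z=56 is smaller); Cs+ < I- (both 54 e⁻, Z=55>53).
Merged order: Ti4+ < Zr4+ < Y3+ < La3+ < Ba2+ < Cs+ < I- — Ba2+ is number 5.

5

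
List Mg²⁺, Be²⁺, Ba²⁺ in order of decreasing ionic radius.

Ba²⁺ > Mg²⁺ > Be²⁺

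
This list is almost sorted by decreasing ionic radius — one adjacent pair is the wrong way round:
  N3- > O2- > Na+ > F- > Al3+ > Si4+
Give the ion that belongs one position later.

Na+

Check each adjacent pair. Na+ and F- are reversed: Na+ and F- share 10 electrons; the higher nuclear charge on Na (Z=11) contracts it more, so Na+ < F-. No other neighbouring pair contradicts the periodic trends, so Na+ is the ion listed too early.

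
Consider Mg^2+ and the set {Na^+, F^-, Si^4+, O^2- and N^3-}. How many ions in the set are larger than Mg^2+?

4

Each ion has 10 electrons. The ranking follows nuclear charge in reverse — greater Z gives a smaller radius. Si^4+ (Z=14), Mg^2+ (Z=12), Na^+ (Z=11), F^- (Z=9), O^2- (Z=8), N^3- (Z=7).
Relative to Mg^2+, the ions that are larger are Na^+, F^-, O^2-, N^3-. That's 4.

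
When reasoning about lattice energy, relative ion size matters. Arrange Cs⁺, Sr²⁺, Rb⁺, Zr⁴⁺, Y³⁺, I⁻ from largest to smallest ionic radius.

I⁻ > Cs⁺ > Rb⁺ > Sr²⁺ > Y³⁺ > Zr⁴⁺

Work out protons and electrons: Zr⁴⁺: 36 e⁻, Z=40, Y³⁺: 36 e⁻, Z=39, Sr²⁺: 36 e⁻, Z=38, Rb⁺: 36 e⁻, Z=37, Cs⁺: 54 e⁻, Z=55, I⁻: 54 e⁻, Z=53. Zr⁴⁺ < Y³⁺ (both 36 e⁻, Z=40>39); Y³⁺ < Sr²⁺ (isoelectronic, higher Z=39 is smaller); Sr²⁺ < Rb⁺ (both 36 e⁻, Z=38>37); Rb⁺ < Cs⁺ (same group, period 5 vs 6); Cs⁺ < I⁻ (isoelectronic, higher Z=55 is smaller).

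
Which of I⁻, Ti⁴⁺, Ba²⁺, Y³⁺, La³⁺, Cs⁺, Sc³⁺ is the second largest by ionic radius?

Cs⁺

Electron counts and nuclear charges: Ti⁴⁺ has 18 e⁻ (Z=22), Sc³⁺ has 18 e⁻ (Z=21), Y³⁺ has 36 e⁻ (Z=39), La³⁺ has 54 e⁻ (Z=57), Ba²⁺ has 54 e⁻ (Z=56), Cs⁺ has 54 e⁻ (Z=55), I⁻ has 54 e⁻ (Z=53). Ti⁴⁺ < Sc³⁺ (isoelectronic, higher Z=22 is smaller); Sc³⁺ < Y³⁺ (same group, period 4 vs 5); Y³⁺ < La³⁺ (same group, 1 shell fewer); La³⁺ < Ba²⁺ (both 54 e⁻, Z=57>56); Ba²⁺ < Cs⁺ (both 54 e⁻, Z=56>55); Cs⁺ < I⁻ (both 54 e⁻, Z=55>53).
So the order is Ti⁴⁺ < Sc³⁺ < Y³⁺ < La³⁺ < Ba²⁺ < Cs⁺ < I⁻; the 2nd-largest ion is Cs⁺.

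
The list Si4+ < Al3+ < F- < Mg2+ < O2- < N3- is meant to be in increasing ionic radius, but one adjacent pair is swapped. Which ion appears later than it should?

Mg2+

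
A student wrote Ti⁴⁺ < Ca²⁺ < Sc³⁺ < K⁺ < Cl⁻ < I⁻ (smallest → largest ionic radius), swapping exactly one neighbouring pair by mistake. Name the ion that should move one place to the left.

Sc³⁺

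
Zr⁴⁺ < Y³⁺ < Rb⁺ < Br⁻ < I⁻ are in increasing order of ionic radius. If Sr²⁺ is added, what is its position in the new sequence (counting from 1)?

Zr⁴⁺: 36 e⁻, Z=40, Y³⁺: 36 e⁻, Z=39, Sr²⁺: 36 e⁻, Z=38, Rb⁺: 36 e⁻, Z=37, Br⁻: 36 e⁻, Z=35, I⁻: 54 e⁻, Z=53. Zr⁴⁺ < Y³⁺ (isoelectronic, higher Z=40 is smaller); Y³⁺ < Sr²⁺ (isoelectronic, higher Z=39 is smaller); Sr²⁺ < Rb⁺ (both 36 e⁻, Z=38>37); Rb⁺ < Br⁻ (both 36 e⁻, Z=37>35); Br⁻ < I⁻ (same group, period 4 vs 5).
Merged order: Zr⁴⁺ < Y³⁺ < Sr²⁺ < Rb⁺ < Br⁻ < I⁻ — Sr²⁺ is number 3.

3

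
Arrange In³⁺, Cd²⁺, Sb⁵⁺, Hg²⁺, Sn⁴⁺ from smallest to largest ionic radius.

First list Z and electron count for each: Sb⁵⁺ has 46 e⁻ (Z=51), Sn⁴⁺ has 46 e⁻ (Z=50), In³⁺ has 46 e⁻ (Z=49), Cd²⁺ has 46 e⁻ (Z=48), Hg²⁺ has 78 e⁻ (Z=80). Sb⁵⁺ < Sn⁴⁺ (both 46 e⁻, Z=51>50); Sn⁴⁺ < In³⁺ (isoelectronic, higher Z=50 is smaller); In³⁺ < Cd²⁺ (isoelectronic, higher Z=49 is smaller); Cd²⁺ < Hg²⁺ (same group, 1 shell fewer).

Sb⁵⁺ < Sn⁴⁺ < In³⁺ < Cd²⁺ < Hg²⁺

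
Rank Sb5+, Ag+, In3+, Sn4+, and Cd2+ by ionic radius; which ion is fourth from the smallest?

All of these have 46 electrons (isoelectronic). With the same electron cloud, the ion with the most protons pulls it in tightest. Nuclear charges: Sb5+ (Z=51), Sn4+ (Z=50), In3+ (Z=49), Cd2+ (Z=48), Ag+ (Z=47). Highest Z is smallest.
So the order is Sb5+ < Sn4+ < In3+ < Cd2+ < Ag+; the 4th-smallest ion is Cd2+.

Cd2+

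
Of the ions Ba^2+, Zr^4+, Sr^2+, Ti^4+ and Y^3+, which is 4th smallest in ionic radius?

Sr^2+

Ti^4+: 18 e⁻, Z=22, Zr^4+: 36 e⁻, Z=40, Y^3+: 36 e⁻, Z=39, Sr^2+: 36 e⁻, Z=38, Ba^2+: 54 e⁻, Z=56. Ti^4+ < Zr^4+ (same group, 1 shell fewer); Zr^4+ < Y^3+ (both 36 e⁻, Z=40>39); Y^3+ < Sr^2+ (both 36 e⁻, Z=39>38); Sr^2+ < Ba^2+ (same group, period 5 vs 6).
That gives Ti^4+ < Zr^4+ < Y^3+ < Sr^2+ < Ba^2+. From the smallest end, number 4 is Sr^2+.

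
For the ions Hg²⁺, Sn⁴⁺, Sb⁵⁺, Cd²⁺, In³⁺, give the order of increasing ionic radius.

Sb⁵⁺ < Sn⁴⁺ < In³⁺ < Cd²⁺ < Hg²⁺

Work out protons and electrons: Sb⁵⁺: 46 e⁻, Z=51, Sn⁴⁺: 46 e⁻, Z=50, In³⁺: 46 e⁻, Z=49, Cd²⁺: 46 e⁻, Z=48, Hg²⁺: 78 e⁻, Z=80. Sb⁵⁺ < Sn⁴⁺ (both 46 e⁻, Z=51>50); Sn⁴⁺ < In³⁺ (both 46 e⁻, Z=50>49); In³⁺ < Cd²⁺ (both 46 e⁻, Z=49>48); Cd²⁺ < Hg²⁺ (same group, period 5 vs 6).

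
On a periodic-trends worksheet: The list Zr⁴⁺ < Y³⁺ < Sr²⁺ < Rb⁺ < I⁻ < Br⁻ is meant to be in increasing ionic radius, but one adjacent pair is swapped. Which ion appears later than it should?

Check each adjacent pair. I⁻ and Br⁻ are reversed: Br⁻ and I⁻ are in one column with the same charge; the lighter period-4 ion has one fewer shell and is smaller. No other neighbouring pair contradicts the periodic trends, so Br⁻ is the ion listed too late.

Br⁻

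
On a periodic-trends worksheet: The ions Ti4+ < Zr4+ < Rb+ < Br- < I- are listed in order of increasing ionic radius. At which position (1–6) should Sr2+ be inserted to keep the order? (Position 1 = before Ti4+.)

3

Tabulating Z and e⁻: Ti4+: 18 e⁻, Z=22, Zr4+: 36 e⁻, Z=40, Sr2+: 36 e⁻, Z=38, Rb+: 36 e⁻, Z=37, Br-: 36 e⁻, Z=35, I-: 54 e⁻, Z=53. Ti4+ < Zr4+ (same group, 1 shell fewer); Zr4+ < Sr2+ (isoelectronic, higher Z=40 is smaller); Sr2+ < Rb+ (both 36 e⁻, Z=38>37); Rb+ < Br- (both 36 e⁻, Z=37>35); Br- < I- (same group, 1 shell fewer).
Merged order: Ti4+ < Zr4+ < Sr2+ < Rb+ < Br- < I- — Sr2+ is number 3.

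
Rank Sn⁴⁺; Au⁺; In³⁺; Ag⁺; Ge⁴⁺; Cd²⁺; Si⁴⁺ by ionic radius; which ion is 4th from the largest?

First list Z and electron count for each: Si⁴⁺: 10 e⁻, Z=14, Ge⁴⁺: 28 e⁻, Z=32, Sn⁴⁺: 46 e⁻, Z=50, In³⁺: 46 e⁻, Z=49, Cd²⁺: 46 e⁻, Z=48, Ag⁺: 46 e⁻, Z=47, Au⁺: 78 e⁻, Z=79. Si⁴⁺ < Ge⁴⁺ (same group, 1 shell fewer); Ge⁴⁺ < Sn⁴⁺ (same group, period 4 vs 5); Sn⁴⁺ < In³⁺ (isoelectronic, higher Z=50 is smaller); In³⁺ < Cd²⁺ (isoelectronic, higher Z=49 is smaller); Cd²⁺ < Ag⁺ (isoelectronic, higher Z=48 is smaller); Ag⁺ < Au⁺ (same group, 1 shell fewer).
Full ascending order: Si⁴⁺ < Ge⁴⁺ < Sn⁴⁺ < In³⁺ < Cd²⁺ < Ag⁺ < Au⁺. Counting from the largest, position 4 is In³⁺.

In³⁺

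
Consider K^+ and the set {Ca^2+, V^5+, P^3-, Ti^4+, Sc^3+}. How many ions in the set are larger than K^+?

1

Each ion has 18 electrons. The ranking follows nuclear charge in reverse — greater Z gives a smaller radius. V^5+ (Z=23), Ti^4+ (Z=22), Sc^3+ (Z=21), Ca^2+ (Z=20), K^+ (Z=19), P^3- (Z=15).
Relative to K^+, the ions that are larger are P^3-. Count: 1.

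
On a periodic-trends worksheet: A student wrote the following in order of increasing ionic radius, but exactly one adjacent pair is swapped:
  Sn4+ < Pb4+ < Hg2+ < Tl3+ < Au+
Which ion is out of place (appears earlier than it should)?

Hg2+

Compare adjacent ions: Tl3+ and Hg2+ share 78 electrons; the higher nuclear charge on Tl (Z=81) contracts it more, so Tl3+ < Hg2+ — yet in this increasing list Hg2+ sits before Tl3+. Nothing else is reversed, so Hg2+ should move one place to the right.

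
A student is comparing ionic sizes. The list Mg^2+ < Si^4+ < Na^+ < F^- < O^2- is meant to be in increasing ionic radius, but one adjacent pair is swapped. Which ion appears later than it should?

Check each adjacent pair. Mg^2+ and Si^4+ are reversed: both have 10 electrons but Z(Si)=14 > Z(Mg)=12, so Si^4+ should be the smaller of the two. No other neighbouring pair contradicts the periodic trends, so Si^4+ is the ion listed too late.

Si^4+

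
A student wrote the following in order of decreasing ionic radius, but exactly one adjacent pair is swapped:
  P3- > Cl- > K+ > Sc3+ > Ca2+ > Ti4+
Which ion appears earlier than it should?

Sc3+

Scanning neighbour by neighbour, only Sc3+/Ca2+ violates a trend: Sc3+ and Ca2+ share 18 electrons; the higher nuclear charge on Sc (Z=21) contracts it more, so Sc3+ < Ca2+. That makes Sc3+ the one sitting a position early relative to where it belongs.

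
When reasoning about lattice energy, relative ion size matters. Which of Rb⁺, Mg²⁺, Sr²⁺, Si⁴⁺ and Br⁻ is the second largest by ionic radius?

Si⁴⁺ has 10 e⁻ (Z=14), Mg²⁺ has 10 e⁻ (Z=12), Sr²⁺ has 36 e⁻ (Z=38), Rb⁺ has 36 e⁻ (Z=37), Br⁻ has 36 e⁻ (Z=35). Si⁴⁺ < Mg²⁺ (isoelectronic, higher Z=14 is smaller); Mg²⁺ < Sr²⁺ (same group, period 3 vs 5); Sr²⁺ < Rb⁺ (both 36 e⁻, Z=38>37); Rb⁺ < Br⁻ (both 36 e⁻, Z=37>35).
So the order is Si⁴⁺ < Mg²⁺ < Sr²⁺ < Rb⁺ < Br⁻; the 2nd-largest ion is Rb⁺.

Rb⁺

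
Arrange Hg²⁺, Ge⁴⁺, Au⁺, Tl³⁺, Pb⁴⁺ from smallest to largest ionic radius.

Ge⁴⁺ < Pb⁴⁺ < Tl³⁺ < Hg²⁺ < Au⁺

Electron counts and nuclear charges: Ge⁴⁺ (Z=32, 28 e⁻), Pb⁴⁺ (Z=82, 78 e⁻), Tl³⁺ (Z=81, 78 e⁻), Hg²⁺ (Z=80, 78 e⁻), Au⁺ (Z=79, 78 e⁻). Ge⁴⁺ < Pb⁴⁺ (same group, 2 shells fewer); Pb⁴⁺ < Tl³⁺ (both 78 e⁻, Z=82>81); Tl³⁺ < Hg²⁺ (isoelectronic, higher Z=81 is smaller); Hg²⁺ < Au⁺ (isoelectronic, higher Z=80 is smaller).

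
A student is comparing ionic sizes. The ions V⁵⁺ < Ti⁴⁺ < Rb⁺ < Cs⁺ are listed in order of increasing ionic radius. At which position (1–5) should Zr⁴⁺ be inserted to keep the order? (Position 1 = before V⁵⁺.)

3

First list Z and electron count for each: V⁵⁺ (Z=23, 18 e⁻), Ti⁴⁺ (Z=22, 18 e⁻), Zr⁴⁺ (Z=40, 36 e⁻), Rb⁺ (Z=37, 36 e⁻), Cs⁺ (Z=55, 54 e⁻). V⁵⁺ < Ti⁴⁺ (both 18 e⁻, Z=23>22); Ti⁴⁺ < Zr⁴⁺ (same group, 1 shell fewer); Zr⁴⁺ < Rb⁺ (both 36 e⁻, Z=40>37); Rb⁺ < Cs⁺ (same group, 1 shell fewer).
With Zr⁴⁺ included the full order is V⁵⁺ < Ti⁴⁺ < Zr⁴⁺ < Rb⁺ < Cs⁺, so it takes position 3.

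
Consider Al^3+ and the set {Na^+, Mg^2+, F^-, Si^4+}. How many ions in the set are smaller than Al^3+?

1

Isoelectronic series (10 e⁻ each). Size is set by nuclear charge: more protons means a smaller ion. Si^4+ (Z=14), Al^3+ (Z=13), Mg^2+ (Z=12), Na^+ (Z=11), F^- (Z=9).
Overall: Si^4+ < Al^3+ < Mg^2+ < Na^+ < F^-. Al^3+ has 1 below it and 3 above. So 1 is smaller.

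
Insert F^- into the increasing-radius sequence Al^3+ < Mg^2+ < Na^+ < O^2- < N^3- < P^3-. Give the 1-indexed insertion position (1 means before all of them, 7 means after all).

4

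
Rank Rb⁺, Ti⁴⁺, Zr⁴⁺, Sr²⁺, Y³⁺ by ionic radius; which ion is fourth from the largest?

Zr⁴⁺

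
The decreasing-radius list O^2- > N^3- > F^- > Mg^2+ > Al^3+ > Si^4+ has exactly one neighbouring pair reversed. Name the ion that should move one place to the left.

Scanning neighbour by neighbour, only O^2-/N^3- violates a trend: both have 10 electrons but Z(O)=8 > Z(N)=7, so O^2- should be the smaller of the two. That makes N^3- the one sitting a position late relative to where it belongs.

N^3-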